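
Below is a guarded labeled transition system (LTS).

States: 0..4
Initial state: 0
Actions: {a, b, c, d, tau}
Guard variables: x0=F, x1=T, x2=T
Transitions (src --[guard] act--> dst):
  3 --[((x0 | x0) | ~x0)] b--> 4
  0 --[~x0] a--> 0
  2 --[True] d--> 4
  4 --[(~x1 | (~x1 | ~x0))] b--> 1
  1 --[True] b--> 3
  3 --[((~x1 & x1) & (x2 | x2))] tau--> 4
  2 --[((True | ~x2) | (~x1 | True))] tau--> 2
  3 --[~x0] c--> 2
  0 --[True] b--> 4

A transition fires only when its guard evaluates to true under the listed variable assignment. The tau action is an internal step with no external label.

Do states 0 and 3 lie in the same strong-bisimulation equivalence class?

Compute ~ classes (split until stable):
  round 0: {{0,1,2,3,4}}
  round 1: {{0},{1,4},{2},{3}}
  round 2: {{0},{1},{2},{3},{4}}
Fixed point at round 3; 5 class(es).
class of 0: {0}; class of 3: {3}

Answer: NOT BISIMILAR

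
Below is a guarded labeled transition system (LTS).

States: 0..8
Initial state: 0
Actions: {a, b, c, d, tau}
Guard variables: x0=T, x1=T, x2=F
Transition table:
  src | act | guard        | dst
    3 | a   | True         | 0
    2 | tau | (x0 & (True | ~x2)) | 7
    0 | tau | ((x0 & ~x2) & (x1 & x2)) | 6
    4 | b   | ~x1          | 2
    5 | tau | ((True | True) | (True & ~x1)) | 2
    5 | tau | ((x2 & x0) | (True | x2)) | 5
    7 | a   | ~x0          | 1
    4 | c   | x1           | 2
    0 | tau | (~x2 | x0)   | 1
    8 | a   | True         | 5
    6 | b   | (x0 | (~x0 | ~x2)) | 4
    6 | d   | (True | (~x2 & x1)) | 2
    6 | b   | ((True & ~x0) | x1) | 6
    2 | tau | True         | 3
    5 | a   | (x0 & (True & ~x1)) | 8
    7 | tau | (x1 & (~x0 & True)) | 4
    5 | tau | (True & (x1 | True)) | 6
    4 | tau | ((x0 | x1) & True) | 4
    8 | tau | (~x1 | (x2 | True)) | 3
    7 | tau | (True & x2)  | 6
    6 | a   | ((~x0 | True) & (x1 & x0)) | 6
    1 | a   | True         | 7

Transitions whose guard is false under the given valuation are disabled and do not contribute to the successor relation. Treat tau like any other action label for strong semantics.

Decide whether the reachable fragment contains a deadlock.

Answer: DEADLOCK at state 7

Trace:
Reachable = {0,1,7}
  0: tau→1  [1 exit(s)]
  1: a→7  [1 exit(s)]
  7: ∅  [STUCK]
trace reaching 7: tau·a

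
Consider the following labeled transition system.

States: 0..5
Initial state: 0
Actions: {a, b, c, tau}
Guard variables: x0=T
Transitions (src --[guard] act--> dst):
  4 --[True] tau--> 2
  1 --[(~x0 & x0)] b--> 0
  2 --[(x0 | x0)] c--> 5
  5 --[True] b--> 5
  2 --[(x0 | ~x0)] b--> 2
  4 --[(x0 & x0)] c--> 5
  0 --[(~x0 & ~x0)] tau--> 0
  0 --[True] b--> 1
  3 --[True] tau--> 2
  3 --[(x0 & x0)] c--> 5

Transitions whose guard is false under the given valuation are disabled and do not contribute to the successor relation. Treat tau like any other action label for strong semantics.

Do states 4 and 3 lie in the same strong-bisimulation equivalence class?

Refine partition for ~:
  round 0: {{0,1,2,3,4,5}}
  round 1: {{0,5},{1},{2},{3,4}}
  round 2: {{0},{1},{2},{3,4},{5}}
Fixed point at round 3; 5 class(es).
class of 4: {3,4}; class of 3: {3,4}

Answer: BISIMILAR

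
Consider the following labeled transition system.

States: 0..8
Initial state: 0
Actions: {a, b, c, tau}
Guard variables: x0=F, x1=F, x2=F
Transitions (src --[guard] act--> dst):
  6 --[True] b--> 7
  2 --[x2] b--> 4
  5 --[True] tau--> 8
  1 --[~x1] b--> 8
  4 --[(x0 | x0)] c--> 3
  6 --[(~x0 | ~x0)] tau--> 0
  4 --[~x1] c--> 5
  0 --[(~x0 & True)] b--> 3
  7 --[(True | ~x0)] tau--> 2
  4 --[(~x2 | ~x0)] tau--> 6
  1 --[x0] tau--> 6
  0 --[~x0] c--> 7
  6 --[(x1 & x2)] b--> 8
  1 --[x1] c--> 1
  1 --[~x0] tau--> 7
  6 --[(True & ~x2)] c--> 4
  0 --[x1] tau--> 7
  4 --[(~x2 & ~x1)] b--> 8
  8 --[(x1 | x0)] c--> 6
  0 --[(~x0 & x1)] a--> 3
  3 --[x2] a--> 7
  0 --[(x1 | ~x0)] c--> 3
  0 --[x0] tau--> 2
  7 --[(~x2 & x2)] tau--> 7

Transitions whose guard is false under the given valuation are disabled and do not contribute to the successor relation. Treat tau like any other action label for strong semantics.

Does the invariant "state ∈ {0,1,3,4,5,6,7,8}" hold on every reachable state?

Allowed set {0,1,3,4,5,6,7,8}
Reach set: {0,2,3,7}
  0: ok
  2: ✗ unsafe
  3: ok
  7: ok
reach 2 via c·tau — violates

Answer: INVARIANT VIOLATED at state 2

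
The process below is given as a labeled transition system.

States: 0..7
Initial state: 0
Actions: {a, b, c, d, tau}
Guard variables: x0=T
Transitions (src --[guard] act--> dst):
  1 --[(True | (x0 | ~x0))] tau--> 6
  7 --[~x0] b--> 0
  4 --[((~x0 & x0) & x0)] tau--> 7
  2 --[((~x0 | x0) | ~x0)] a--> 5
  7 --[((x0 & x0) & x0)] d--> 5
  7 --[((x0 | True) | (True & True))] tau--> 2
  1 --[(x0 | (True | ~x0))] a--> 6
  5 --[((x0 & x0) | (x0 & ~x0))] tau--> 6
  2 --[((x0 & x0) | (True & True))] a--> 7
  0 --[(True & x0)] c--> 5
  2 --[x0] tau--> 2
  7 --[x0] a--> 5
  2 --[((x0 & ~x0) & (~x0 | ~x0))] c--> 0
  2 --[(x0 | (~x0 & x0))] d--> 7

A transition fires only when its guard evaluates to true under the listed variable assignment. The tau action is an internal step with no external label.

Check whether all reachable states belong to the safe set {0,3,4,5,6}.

Allowed set {0,3,4,5,6}
R = {0,5,6}
  0: ✓
  5: ✓
  6: ✓

Answer: INVARIANT HOLDS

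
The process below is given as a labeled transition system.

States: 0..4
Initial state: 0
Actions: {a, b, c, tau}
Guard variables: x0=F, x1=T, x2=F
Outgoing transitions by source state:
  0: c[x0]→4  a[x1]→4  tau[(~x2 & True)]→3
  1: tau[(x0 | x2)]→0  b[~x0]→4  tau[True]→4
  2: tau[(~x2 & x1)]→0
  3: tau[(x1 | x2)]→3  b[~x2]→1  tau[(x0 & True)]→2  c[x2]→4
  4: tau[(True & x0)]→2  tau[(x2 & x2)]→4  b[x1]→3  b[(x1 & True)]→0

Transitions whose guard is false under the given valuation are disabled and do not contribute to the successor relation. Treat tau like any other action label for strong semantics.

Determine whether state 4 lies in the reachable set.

Answer: REACHABLE

Trace:
After dropping false guards: 9 live edges.
depth 0: {0}
depth 1: {3,4}  cumulative {0,3,4}
depth 2: {1}  cumulative {0,1,3,4}
R = {0,1,3,4}
witness 4: a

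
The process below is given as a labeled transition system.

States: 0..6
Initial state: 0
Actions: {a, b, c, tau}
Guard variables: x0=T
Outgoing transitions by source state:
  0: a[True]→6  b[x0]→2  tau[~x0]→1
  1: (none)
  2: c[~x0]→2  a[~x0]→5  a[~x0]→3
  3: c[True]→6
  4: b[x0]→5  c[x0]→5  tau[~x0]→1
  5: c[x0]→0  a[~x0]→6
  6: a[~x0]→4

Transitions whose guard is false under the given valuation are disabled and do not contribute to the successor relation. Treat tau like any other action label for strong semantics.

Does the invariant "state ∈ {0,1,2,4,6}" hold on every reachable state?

Answer: INVARIANT HOLDS

Working:
Allowed set {0,1,2,4,6}
Reach set: {0,2,6}
  0: safe
  2: safe
  6: safe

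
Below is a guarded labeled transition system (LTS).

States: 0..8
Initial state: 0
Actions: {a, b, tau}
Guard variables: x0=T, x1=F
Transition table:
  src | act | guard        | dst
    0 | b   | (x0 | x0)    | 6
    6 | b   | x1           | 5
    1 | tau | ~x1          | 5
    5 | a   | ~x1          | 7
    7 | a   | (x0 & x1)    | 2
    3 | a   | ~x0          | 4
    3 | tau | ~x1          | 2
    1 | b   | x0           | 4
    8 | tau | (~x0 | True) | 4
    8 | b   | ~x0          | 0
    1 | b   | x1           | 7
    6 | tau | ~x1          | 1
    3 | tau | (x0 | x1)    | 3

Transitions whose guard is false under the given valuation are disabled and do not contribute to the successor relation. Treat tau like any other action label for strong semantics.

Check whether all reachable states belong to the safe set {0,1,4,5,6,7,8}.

Answer: INVARIANT HOLDS

Trace:
Inv-set: {0,1,4,5,6,7,8}
R = {0,1,4,5,6,7}
  0: safe
  1: safe
  4: safe
  5: safe
  6: safe
  7: safe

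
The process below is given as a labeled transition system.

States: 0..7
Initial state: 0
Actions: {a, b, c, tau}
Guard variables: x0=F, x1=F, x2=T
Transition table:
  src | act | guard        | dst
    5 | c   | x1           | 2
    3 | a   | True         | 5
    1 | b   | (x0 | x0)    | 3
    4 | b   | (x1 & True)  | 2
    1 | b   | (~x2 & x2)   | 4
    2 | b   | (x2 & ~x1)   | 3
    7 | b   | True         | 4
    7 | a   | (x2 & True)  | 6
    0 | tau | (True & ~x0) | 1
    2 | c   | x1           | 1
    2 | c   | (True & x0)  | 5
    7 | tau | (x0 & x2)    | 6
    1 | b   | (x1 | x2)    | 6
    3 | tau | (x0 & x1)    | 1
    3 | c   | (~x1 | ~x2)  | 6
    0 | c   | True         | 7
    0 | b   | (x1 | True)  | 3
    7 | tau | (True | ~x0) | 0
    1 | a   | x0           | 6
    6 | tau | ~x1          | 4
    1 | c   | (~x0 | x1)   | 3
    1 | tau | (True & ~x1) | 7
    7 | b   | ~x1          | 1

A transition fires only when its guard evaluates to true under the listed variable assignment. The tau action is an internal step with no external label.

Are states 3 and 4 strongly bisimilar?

Refine partition for ~:
  round 0: {{0,1,2,3,4,5,6,7}}
  round 1: {{0,1},{2},{3},{4,5},{6},{7}}
  round 2: {{0},{1},{2},{3},{4,5},{6},{7}}
Fixed point at round 3; 7 class(es).
[3]={3}  [4]={4,5}

Answer: NOT BISIMILAR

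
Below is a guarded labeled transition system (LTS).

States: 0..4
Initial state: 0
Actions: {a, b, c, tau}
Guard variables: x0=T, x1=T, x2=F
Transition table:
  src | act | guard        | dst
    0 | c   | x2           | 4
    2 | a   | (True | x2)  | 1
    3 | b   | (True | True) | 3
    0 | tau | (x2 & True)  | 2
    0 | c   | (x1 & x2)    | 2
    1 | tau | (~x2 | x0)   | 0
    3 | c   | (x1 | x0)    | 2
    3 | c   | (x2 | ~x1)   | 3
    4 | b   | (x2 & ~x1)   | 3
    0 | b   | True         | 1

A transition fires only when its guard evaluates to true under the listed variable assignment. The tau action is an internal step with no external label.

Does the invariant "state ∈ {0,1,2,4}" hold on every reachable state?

Answer: INVARIANT HOLDS

Working:
Safe = {0,1,2,4}
R = {0,1}
  0: ✓
  1: ✓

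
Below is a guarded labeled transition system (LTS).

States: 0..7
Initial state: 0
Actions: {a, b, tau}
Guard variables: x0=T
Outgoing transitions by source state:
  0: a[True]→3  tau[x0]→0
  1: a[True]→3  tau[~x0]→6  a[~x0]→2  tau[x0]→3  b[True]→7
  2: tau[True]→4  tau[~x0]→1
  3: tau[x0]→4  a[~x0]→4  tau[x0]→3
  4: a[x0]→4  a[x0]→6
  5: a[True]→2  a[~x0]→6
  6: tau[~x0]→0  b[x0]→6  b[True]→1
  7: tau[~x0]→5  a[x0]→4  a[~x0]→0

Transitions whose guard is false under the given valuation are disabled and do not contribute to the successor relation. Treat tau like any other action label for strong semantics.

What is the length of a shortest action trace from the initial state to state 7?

Breadth-first toward 7:
  Layer 0: {0}
  Layer 1: {3}
  Layer 2: {4}
  Layer 3: {6}
  Layer 4: {1}
  Layer 5: {7}
7 enters at depth 5; path a·tau·a·b·b

Answer: 5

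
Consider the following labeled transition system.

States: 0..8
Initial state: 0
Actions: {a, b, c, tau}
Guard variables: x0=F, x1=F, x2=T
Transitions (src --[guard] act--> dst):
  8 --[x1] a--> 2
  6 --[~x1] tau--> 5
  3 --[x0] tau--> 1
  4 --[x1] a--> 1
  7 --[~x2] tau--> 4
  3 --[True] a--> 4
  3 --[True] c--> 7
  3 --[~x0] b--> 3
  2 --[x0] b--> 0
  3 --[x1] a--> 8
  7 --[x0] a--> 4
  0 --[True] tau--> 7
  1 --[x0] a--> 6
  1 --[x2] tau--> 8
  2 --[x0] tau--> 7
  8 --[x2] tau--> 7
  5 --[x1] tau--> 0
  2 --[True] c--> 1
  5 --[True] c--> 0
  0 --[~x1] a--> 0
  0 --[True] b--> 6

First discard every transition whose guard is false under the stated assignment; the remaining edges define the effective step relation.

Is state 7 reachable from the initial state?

Answer: REACHABLE

Analysis:
After dropping false guards: 11 live edges.
L0 = {0}
L1 = {6,7}  now seen {0,6,7}
L2 = {5}  now seen {0,5,6,7}
R = {0,5,6,7}
witness 7: tau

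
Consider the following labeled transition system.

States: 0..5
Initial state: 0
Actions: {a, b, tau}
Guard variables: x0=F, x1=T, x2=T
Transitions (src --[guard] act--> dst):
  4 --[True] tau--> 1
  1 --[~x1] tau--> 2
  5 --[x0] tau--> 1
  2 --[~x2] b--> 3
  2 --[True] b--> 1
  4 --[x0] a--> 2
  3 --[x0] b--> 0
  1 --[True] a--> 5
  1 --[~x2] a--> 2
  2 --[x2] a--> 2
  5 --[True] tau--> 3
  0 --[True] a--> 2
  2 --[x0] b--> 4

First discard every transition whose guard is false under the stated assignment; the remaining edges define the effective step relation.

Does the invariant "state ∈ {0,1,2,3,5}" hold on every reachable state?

Inv-set: {0,1,2,3,5}
Reach set: {0,1,2,3,5}
  0: safe
  1: safe
  2: safe
  3: safe
  5: safe

Answer: INVARIANT HOLDS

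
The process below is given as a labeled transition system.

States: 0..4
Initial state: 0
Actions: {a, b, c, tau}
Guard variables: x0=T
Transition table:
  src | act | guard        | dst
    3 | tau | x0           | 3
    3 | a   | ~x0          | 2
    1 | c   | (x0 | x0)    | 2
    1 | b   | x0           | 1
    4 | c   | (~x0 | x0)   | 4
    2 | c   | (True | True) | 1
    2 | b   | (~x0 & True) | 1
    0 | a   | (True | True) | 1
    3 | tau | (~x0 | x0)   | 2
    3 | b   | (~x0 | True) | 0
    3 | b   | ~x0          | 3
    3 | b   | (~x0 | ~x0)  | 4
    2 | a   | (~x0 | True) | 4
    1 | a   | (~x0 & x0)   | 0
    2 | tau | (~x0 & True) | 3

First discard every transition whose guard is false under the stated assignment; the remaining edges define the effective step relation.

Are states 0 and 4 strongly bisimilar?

Refine partition for ~:
  π0 = {{0,1,2,3,4}}
  π1 = {{0},{1},{2},{3},{4}}
Fixed point at round 2; 5 class(es).
[0]={0}  [4]={4}

Answer: NOT BISIMILAR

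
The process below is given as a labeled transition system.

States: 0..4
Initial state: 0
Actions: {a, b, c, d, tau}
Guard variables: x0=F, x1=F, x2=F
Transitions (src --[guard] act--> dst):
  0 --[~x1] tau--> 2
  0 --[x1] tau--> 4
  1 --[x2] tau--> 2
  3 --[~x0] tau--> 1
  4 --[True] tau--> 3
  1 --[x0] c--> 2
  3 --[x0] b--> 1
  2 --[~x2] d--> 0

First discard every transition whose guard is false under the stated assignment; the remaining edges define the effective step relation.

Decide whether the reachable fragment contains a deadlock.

R = {0,2}
  0: tau→2  [deg 1]
  2: d→0  [deg 1]

Answer: DEADLOCK-FREE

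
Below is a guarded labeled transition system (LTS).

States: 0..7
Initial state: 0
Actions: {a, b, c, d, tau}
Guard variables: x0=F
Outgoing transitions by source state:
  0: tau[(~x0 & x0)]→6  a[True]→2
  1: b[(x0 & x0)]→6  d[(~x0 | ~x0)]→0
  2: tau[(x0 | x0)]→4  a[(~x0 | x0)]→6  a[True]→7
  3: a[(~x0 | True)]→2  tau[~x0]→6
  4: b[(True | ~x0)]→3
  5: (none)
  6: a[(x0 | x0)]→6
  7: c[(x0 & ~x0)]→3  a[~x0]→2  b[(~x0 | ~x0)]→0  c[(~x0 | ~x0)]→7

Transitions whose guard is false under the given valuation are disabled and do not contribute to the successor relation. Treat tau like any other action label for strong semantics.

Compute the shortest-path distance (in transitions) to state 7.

Breadth-first toward 7:
  Layer 0: {0}
  Layer 1: {2}
  Layer 2: {6,7}
depth(7)=2, e.g. a·a

Answer: 2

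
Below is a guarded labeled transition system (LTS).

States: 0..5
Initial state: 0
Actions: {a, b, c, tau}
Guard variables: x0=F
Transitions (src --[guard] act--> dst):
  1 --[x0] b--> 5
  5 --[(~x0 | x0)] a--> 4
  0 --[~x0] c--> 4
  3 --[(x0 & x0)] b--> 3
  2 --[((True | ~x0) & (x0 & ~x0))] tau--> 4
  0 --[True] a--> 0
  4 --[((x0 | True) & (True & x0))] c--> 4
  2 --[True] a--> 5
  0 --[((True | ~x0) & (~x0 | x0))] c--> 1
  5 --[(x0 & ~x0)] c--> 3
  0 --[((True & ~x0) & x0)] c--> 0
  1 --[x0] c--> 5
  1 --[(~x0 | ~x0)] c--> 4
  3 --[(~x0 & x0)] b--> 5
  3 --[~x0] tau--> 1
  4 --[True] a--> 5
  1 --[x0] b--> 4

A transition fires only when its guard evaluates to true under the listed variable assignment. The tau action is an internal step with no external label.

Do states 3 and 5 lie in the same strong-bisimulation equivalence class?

Compute ~ classes (split until stable):
  round 0: {{0,1,2,3,4,5}}
  round 1: {{0},{1},{2,4,5},{3}}
stable after 2 split(s): 4 block(s)
3∈{3}, 5∈{2,4,5}

Answer: NOT BISIMILAR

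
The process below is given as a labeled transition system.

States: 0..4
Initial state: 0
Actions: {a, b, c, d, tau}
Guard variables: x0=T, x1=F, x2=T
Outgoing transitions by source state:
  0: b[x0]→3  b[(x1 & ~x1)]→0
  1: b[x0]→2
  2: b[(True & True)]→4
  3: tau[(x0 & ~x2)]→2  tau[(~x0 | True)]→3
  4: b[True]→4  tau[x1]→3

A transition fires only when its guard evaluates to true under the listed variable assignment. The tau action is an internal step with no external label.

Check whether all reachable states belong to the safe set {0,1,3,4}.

Answer: INVARIANT HOLDS

Working:
Safe = {0,1,3,4}
Reachable = {0,3}
  0: ok
  3: ok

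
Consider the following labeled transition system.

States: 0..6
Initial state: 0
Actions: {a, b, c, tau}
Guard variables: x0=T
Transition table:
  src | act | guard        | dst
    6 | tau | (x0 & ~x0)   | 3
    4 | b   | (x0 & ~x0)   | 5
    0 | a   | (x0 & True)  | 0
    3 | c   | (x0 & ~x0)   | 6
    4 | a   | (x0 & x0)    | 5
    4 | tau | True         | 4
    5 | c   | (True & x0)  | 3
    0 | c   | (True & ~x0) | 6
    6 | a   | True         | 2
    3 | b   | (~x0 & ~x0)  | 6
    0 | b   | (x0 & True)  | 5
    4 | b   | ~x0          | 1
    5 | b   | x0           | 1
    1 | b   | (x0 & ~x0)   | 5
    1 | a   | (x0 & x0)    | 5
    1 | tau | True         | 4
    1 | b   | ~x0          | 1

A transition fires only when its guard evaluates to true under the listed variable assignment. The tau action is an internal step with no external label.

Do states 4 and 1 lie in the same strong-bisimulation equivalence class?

Bisimulation quotient by refinement:
  P[0] = {{0,1,2,3,4,5,6}}
  P[1] = {{0},{1,4},{2,3},{5},{6}}
5 equivalence class(es) (converged in 2)
4∈{1,4}, 1∈{1,4}

Answer: BISIMILAR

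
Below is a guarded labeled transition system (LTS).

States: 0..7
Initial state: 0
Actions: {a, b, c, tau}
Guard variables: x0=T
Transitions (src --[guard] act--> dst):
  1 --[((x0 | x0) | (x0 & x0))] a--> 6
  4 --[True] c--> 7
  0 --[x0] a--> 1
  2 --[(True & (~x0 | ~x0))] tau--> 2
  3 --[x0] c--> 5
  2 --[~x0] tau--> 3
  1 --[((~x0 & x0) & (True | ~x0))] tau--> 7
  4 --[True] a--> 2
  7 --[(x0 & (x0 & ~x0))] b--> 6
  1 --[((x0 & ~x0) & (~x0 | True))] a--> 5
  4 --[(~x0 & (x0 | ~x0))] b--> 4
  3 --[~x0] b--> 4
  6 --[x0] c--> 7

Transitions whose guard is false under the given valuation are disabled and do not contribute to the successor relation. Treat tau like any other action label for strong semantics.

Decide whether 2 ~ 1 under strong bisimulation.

Refine partition for ~:
  π0 = {{0,1,2,3,4,5,6,7}}
  π1 = {{0,1},{2,5,7},{3,6},{4}}
  π2 = {{0},{1},{2,5,7},{3,6},{4}}
5 equivalence class(es) (converged in 3)
2∈{2,5,7}, 1∈{1}

Answer: NOT BISIMILAR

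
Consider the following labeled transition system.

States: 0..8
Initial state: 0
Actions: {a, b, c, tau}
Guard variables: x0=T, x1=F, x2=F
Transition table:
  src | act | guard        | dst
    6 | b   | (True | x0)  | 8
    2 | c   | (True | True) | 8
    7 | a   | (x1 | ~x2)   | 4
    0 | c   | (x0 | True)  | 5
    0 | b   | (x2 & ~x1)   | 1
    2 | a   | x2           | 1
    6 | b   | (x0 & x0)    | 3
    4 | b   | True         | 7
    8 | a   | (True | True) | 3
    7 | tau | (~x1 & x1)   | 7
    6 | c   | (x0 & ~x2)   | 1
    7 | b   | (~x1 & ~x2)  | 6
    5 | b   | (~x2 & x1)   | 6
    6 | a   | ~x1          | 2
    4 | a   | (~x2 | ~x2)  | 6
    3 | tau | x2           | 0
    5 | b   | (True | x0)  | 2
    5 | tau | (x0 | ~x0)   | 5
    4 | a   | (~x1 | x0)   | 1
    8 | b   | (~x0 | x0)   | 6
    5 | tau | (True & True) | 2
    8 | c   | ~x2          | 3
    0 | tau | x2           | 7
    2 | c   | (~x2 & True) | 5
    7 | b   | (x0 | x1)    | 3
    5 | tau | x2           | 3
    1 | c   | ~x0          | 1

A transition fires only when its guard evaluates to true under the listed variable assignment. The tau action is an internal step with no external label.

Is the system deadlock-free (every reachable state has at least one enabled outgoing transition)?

Reachable = {0,1,2,3,5,6,8}
  0: c→5  [deg 1]
  1: ∅  [deadlock]
  2: c→5  c→8  [deg 2]
  3: ∅  [deadlock]
  5: b→2  tau→2  tau→5  [deg 3]
  6: a→2  b→3  b→8  c→1  [deg 4]
  8: a→3  b→6  c→3  [deg 3]
Path to 1: c·b·c·b·c

Answer: DEADLOCK at state 1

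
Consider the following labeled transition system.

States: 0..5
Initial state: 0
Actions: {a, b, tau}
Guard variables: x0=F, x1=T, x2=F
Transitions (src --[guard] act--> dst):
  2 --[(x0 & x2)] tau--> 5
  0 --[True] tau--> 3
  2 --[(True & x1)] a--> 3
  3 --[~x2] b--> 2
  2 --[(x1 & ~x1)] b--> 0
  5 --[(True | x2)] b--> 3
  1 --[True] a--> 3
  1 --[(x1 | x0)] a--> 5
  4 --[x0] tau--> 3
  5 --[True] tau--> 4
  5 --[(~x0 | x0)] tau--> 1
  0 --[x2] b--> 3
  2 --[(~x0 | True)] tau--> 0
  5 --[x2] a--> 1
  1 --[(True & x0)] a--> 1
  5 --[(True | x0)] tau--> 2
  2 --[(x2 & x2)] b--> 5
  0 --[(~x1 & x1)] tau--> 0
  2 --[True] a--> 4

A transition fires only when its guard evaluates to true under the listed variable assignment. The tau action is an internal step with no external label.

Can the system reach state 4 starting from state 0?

Answer: REACHABLE

Analysis:
11 transition(s) survive guard evaluation.
Layer 0: {0}
Layer 1: {3}  total {0,3}
Layer 2: {2}  total {0,2,3}
Layer 3: {4}  total {0,2,3,4}
Reachable = {0,2,3,4}
witness 4: tau·b·a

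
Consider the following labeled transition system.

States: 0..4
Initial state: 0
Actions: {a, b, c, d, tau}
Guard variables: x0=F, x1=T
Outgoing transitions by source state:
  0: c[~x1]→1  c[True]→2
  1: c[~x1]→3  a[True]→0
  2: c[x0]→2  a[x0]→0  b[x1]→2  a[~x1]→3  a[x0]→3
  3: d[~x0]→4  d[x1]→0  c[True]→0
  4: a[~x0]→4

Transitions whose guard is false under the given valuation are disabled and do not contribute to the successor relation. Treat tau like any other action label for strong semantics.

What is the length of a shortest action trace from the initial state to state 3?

Answer: UNREACHABLE

Trace:
Layered search for 3:
  L0 = {0}
  L1 = {2}
3 never appears.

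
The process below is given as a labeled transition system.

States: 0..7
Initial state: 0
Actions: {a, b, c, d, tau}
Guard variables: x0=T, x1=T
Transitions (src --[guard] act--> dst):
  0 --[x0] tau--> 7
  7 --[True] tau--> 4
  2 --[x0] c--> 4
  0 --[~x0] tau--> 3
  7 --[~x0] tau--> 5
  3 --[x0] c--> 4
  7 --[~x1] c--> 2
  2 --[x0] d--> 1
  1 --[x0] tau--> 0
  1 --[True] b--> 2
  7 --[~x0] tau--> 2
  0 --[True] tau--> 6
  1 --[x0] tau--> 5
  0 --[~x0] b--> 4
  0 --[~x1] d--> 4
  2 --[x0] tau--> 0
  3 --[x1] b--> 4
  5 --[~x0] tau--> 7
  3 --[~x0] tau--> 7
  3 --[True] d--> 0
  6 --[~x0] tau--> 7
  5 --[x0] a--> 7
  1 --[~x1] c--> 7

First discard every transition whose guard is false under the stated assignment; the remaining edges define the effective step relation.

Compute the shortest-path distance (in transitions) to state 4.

Answer: 2

Trace:
BFS to 4:
  Layer 0: {0}
  Layer 1: {6,7}
  Layer 2: {4}
4 enters at depth 2; path tau·tau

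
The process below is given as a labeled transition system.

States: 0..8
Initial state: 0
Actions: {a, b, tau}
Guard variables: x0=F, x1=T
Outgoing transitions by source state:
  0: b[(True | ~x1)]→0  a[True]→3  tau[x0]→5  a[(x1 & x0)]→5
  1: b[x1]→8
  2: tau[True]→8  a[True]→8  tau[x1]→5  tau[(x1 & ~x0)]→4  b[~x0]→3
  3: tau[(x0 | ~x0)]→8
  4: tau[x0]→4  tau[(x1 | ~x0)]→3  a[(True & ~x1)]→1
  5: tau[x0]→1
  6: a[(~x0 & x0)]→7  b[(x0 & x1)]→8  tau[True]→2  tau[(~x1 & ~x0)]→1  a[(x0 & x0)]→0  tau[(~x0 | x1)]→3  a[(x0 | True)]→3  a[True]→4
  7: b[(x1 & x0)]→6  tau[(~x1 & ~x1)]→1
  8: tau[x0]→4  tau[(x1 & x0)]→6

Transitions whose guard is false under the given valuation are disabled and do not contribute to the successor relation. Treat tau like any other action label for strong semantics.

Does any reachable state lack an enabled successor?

Reachable = {0,3,8}
  0: a→3  b→0  [2 out]
  3: tau→8  [1 out]
  8: ∅  [no exit]
witness 8: a·tau

Answer: DEADLOCK at state 8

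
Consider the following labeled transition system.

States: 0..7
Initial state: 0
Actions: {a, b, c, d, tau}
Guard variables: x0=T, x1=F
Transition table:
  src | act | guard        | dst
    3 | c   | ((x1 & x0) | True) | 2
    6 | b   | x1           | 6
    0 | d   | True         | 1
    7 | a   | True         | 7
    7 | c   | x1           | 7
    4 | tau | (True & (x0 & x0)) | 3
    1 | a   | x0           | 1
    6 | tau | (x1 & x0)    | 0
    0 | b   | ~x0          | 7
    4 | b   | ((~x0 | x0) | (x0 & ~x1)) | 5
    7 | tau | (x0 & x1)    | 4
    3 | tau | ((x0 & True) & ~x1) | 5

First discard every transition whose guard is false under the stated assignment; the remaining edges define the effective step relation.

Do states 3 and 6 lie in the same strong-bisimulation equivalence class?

Refine partition for ~:
  P[0] = {{0,1,2,3,4,5,6,7}}
  P[1] = {{0},{1,7},{2,5,6},{3},{4}}
stable after 2 split(s): 5 block(s)
class of 3: {3}; class of 6: {2,5,6}

Answer: NOT BISIMILAR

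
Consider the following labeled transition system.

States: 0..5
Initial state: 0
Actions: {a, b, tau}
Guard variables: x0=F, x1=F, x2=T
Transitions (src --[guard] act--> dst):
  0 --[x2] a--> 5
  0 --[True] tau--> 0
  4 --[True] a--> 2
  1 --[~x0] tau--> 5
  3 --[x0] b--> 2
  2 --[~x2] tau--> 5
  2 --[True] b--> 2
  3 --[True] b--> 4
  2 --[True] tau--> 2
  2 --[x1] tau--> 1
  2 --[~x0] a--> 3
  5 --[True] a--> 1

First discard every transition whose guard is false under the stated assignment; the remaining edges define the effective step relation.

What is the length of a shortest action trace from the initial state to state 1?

Breadth-first toward 1:
  depth 0: {0}
  depth 1: {5}
  depth 2: {1}
first hit 1 at d=2 via a·a

Answer: 2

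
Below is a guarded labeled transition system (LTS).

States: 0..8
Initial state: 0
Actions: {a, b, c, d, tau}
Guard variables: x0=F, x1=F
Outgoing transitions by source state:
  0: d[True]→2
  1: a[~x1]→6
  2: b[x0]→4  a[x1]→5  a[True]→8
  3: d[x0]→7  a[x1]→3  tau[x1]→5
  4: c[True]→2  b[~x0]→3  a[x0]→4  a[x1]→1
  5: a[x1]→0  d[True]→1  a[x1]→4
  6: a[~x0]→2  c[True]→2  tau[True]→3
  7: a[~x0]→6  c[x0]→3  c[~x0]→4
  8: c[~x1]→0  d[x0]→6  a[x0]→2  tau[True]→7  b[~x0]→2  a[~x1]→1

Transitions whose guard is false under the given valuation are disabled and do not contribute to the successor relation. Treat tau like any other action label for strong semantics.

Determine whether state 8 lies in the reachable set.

Answer: REACHABLE

Trace:
Guard filter leaves 15 enabled edge(s).
depth 0: {0}
depth 1: {2}  cumulative {0,2}
depth 2: {8}  cumulative {0,2,8}
depth 3: {1,7}  cumulative {0,1,2,7,8}
depth 4: {4,6}  cumulative {0,1,2,4,6,7,8}
depth 5: {3}  cumulative {0,1,2,3,4,6,7,8}
Reachable = {0,1,2,3,4,6,7,8}
Path to 8: d·a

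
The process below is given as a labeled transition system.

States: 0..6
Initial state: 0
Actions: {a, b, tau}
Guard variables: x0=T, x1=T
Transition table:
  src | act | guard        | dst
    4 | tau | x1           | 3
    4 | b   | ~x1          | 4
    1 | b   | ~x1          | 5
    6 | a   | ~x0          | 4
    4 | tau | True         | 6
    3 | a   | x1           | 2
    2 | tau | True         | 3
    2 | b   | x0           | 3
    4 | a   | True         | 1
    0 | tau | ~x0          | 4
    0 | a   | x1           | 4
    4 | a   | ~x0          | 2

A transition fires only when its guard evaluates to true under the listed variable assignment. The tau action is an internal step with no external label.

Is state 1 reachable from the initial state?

Answer: REACHABLE

Trace:
7 transition(s) survive guard evaluation.
depth 0: {0}
depth 1: {4}  now seen {0,4}
depth 2: {1,3,6}  now seen {0,1,3,4,6}
depth 3: {2}  now seen {0,1,2,3,4,6}
R = {0,1,2,3,4,6}
witness 1: a·a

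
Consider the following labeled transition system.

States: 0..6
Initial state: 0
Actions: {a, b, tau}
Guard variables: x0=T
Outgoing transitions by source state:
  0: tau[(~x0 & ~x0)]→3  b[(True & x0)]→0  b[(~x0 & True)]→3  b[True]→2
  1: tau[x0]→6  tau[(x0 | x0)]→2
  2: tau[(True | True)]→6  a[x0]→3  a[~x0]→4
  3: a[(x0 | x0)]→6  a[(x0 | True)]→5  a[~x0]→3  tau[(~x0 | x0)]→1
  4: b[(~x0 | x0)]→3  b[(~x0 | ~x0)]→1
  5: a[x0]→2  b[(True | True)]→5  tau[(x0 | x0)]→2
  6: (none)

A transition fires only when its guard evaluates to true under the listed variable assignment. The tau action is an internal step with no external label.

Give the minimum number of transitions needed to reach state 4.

Answer: UNREACHABLE

Trace:
BFS to 4:
  L0 = {0}
  L1 = {2}
  L2 = {3,6}
  L3 = {1,5}
4 never appears.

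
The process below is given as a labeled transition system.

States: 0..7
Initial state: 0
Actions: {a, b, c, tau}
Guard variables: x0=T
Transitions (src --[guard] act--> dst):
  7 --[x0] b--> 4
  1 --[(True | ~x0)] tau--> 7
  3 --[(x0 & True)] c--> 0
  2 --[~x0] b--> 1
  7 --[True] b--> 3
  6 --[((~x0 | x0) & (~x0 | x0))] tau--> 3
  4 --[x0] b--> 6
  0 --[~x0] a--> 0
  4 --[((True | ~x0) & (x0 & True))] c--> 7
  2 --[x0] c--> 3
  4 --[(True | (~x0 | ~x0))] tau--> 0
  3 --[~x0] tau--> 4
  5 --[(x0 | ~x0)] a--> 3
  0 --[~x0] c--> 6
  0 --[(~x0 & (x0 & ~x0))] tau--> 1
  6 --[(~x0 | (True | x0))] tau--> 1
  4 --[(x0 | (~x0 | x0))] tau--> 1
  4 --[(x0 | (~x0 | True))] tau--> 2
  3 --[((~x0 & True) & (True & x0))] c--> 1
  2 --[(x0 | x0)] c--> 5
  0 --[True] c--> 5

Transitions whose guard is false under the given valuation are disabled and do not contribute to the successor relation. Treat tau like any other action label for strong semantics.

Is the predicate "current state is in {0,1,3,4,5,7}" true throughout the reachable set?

Answer: INVARIANT HOLDS

Analysis:
Allowed set {0,1,3,4,5,7}
R = {0,3,5}
  0: ✓
  3: ✓
  5: ✓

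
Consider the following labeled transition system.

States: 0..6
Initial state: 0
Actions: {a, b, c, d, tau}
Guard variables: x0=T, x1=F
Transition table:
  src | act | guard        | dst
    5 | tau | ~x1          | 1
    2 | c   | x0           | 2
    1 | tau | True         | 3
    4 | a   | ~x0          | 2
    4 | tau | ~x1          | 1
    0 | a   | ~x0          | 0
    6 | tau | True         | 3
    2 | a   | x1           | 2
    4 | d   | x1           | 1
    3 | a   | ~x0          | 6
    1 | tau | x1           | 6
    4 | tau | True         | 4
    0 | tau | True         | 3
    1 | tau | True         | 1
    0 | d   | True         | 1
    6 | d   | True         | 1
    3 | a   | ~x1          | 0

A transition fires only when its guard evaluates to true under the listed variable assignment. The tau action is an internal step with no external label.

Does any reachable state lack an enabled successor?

R = {0,1,3}
  0: d→1  tau→3  [deg 2]
  1: tau→1  tau→3  [deg 2]
  3: a→0  [deg 1]

Answer: DEADLOCK-FREE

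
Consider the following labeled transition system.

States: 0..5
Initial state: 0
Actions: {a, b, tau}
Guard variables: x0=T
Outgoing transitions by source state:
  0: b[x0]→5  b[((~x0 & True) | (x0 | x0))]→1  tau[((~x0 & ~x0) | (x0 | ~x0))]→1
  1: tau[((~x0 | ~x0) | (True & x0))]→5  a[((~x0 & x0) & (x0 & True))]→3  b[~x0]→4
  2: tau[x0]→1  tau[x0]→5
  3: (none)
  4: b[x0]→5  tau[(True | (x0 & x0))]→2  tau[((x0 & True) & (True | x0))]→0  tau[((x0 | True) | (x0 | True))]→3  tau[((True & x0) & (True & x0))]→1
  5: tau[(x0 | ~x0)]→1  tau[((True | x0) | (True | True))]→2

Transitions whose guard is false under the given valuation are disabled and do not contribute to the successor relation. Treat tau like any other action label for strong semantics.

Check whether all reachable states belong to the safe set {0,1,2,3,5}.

Answer: INVARIANT HOLDS

Analysis:
Inv-set: {0,1,2,3,5}
Reach set: {0,1,2,5}
  0: safe
  1: safe
  2: safe
  5: safe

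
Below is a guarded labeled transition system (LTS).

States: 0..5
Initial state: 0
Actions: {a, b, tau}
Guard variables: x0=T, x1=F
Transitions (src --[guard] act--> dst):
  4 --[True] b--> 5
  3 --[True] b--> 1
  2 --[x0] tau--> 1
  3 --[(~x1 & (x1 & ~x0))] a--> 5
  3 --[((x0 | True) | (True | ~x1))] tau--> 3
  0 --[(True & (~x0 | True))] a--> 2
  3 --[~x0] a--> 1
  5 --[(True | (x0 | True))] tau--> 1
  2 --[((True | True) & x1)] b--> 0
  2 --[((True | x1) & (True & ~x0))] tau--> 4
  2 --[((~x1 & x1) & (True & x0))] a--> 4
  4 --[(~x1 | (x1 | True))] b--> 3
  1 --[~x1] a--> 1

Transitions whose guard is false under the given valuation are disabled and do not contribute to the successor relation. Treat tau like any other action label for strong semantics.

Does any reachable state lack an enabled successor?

Answer: DEADLOCK-FREE

Trace:
Reachable = {0,1,2}
  0: a→2  [deg 1]
  1: a→1  [deg 1]
  2: tau→1  [deg 1]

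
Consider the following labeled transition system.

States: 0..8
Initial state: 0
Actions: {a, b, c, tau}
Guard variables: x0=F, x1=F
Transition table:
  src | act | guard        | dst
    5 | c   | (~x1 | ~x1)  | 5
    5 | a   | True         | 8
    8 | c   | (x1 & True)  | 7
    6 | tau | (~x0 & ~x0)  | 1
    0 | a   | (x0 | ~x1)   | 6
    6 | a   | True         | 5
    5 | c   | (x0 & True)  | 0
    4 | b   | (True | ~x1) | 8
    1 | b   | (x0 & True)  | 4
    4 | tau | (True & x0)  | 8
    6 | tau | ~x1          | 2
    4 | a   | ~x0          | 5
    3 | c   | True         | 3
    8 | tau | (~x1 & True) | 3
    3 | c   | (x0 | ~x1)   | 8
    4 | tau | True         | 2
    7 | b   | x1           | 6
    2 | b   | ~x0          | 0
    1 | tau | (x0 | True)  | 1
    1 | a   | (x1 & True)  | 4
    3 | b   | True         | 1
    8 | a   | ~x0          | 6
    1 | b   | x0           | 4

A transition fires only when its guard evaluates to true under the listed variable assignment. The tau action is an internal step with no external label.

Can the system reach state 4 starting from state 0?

16 transition(s) survive guard evaluation.
depth 0: {0}
depth 1: {6}  now seen {0,6}
depth 2: {1,2,5}  now seen {0,1,2,5,6}
depth 3: {8}  now seen {0,1,2,5,6,8}
depth 4: {3}  now seen {0,1,2,3,5,6,8}
R = {0,1,2,3,5,6,8}

Answer: UNREACHABLE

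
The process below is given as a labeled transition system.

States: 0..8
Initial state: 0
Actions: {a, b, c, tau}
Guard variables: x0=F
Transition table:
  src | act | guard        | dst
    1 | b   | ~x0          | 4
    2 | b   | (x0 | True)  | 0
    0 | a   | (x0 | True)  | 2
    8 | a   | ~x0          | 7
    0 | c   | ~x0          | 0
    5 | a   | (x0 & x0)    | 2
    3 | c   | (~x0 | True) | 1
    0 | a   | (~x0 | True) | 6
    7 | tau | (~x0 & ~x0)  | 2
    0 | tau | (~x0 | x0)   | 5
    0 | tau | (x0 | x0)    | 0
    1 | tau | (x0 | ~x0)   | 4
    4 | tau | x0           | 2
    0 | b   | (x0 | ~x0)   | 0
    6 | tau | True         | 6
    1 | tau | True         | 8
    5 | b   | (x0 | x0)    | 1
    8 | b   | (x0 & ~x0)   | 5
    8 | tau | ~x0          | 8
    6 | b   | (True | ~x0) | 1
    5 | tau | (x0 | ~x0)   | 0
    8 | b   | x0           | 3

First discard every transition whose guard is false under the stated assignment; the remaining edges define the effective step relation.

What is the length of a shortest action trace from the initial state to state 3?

Breadth-first toward 3:
  Layer 0: {0}
  Layer 1: {2,5,6}
  Layer 2: {1}
  Layer 3: {4,8}
  Layer 4: {7}
3 never appears.

Answer: UNREACHABLE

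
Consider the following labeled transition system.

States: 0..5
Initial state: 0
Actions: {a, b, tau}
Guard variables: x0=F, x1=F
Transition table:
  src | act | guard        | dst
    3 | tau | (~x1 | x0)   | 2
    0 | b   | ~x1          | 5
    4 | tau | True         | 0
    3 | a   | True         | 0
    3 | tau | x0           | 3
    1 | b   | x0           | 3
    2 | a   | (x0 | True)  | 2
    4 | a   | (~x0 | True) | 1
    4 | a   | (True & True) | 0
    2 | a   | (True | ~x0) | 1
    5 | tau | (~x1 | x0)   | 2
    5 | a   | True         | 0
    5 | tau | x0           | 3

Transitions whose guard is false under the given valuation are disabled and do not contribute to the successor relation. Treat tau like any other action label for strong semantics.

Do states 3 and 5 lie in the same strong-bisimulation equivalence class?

Answer: BISIMILAR

Working:
Refine partition for ~:
  P[0] = {{0,1,2,3,4,5}}
  P[1] = {{0},{1},{2},{3,4,5}}
  P[2] = {{0},{1},{2},{3,5},{4}}
5 equivalence class(es) (converged in 3)
class of 3: {3,5}; class of 5: {3,5}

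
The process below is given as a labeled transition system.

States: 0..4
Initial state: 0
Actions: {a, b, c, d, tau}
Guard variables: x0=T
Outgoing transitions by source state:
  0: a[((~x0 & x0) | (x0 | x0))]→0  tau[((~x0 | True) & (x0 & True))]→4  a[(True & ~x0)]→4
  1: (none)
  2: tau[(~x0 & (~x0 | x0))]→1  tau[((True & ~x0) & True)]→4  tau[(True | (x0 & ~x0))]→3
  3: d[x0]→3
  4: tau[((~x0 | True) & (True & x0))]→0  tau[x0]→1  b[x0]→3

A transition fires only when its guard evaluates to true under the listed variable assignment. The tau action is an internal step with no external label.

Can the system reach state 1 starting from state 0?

Answer: REACHABLE

Working:
Guard filter leaves 7 enabled edge(s).
depth 0: {0}
depth 1: {4}  now seen {0,4}
depth 2: {1,3}  now seen {0,1,3,4}
R = {0,1,3,4}
Path to 1: tau·tau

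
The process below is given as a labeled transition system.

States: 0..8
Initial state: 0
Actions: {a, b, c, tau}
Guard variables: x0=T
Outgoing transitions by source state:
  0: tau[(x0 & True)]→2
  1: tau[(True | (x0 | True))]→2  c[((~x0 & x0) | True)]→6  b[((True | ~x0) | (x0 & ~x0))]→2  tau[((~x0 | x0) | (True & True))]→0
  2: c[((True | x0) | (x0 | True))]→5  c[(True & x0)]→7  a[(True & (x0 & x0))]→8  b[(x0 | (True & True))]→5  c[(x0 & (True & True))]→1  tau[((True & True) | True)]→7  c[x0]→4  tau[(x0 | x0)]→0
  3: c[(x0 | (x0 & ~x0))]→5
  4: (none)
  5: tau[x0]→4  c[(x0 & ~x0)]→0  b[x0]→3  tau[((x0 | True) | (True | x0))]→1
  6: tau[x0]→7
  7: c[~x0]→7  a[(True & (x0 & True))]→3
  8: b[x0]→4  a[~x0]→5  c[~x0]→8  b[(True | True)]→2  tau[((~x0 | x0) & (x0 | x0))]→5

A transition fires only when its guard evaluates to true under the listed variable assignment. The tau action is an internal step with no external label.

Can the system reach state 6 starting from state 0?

Answer: REACHABLE

Trace:
After dropping false guards: 22 live edges.
depth 0: {0}
depth 1: {2}  cumulative {0,2}
depth 2: {1,4,5,7,8}  cumulative {0,1,2,4,5,7,8}
depth 3: {3,6}  cumulative {0,1,2,3,4,5,6,7,8}
R = {0,1,2,3,4,5,6,7,8}
witness 6: tau·c·c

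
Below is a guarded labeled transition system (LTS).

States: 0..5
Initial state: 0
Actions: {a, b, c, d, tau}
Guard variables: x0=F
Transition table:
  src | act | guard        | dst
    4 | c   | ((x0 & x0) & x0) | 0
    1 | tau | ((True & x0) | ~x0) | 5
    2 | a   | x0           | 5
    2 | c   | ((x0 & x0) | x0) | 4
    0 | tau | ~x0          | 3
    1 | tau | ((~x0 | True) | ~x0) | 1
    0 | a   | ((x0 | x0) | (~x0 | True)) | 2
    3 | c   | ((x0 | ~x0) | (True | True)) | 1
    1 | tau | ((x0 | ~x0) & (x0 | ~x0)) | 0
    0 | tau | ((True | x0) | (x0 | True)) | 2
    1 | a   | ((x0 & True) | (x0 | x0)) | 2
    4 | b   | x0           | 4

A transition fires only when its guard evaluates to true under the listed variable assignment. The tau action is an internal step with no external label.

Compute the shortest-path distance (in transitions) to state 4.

BFS to 4:
  depth 0: {0}
  depth 1: {2,3}
  depth 2: {1}
  depth 3: {5}
4 never appears.

Answer: UNREACHABLE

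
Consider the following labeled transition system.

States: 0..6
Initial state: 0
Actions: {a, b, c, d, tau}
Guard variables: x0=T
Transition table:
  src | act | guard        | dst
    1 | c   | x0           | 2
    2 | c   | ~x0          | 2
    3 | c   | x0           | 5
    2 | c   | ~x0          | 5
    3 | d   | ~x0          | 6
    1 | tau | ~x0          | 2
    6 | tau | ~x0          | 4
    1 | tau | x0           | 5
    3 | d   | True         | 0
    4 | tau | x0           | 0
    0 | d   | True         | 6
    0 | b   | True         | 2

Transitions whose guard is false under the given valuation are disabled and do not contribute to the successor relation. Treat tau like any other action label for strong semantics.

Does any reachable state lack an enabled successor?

Reachable = {0,2,6}
  0: b→2  d→6  [2 exit(s)]
  2: ∅  [deadlock]
  6: ∅  [deadlock]
trace reaching 2: b

Answer: DEADLOCK at state 2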